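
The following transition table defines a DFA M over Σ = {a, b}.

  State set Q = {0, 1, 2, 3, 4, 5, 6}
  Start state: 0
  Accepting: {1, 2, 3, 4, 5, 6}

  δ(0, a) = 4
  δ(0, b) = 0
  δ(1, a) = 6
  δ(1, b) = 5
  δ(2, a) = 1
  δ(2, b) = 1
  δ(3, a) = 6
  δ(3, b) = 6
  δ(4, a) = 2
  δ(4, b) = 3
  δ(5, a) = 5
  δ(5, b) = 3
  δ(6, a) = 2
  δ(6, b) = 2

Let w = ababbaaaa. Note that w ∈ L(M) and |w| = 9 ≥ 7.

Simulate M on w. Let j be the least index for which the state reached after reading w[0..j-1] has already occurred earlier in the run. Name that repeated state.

6

Run of M on w = a b a b b a a a a:
  step 0: 0  (start)
  step 1: 4  (read a: 0→4)
  step 2: 3  (read b: 4→3)
  step 3: 6  (read a: 3→6)
  step 4: 2  (read b: 6→2)
  step 5: 1  (read b: 2→1)
  step 6: 6  (read a: 1→6)   ← first repeat (6 seen earlier)
  step 7: 2  (read a: 6→2)
  step 8: 1  (read a: 2→1)
  step 9: 6  (read a: 1→6)

The earliest repeat is at step j = 6: M is in 6, which it already visited at step i = 3.
Since M has 7 states, any run of length ≥ 7 visits 7+1 states, so by pigeonhole some state repeats within the first 7 steps — that repeat gives the pumpable loop.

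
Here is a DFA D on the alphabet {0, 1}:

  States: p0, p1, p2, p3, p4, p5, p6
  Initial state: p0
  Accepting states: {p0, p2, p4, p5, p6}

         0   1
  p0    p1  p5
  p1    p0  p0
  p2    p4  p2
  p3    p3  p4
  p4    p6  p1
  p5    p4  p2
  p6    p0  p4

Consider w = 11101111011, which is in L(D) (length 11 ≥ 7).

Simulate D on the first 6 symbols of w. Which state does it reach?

p0

Run of D on the first 6 characters of w = 1 1 1 0 1 1:
  step 0: p0  (start)
  step 1: p5  (read 1: p0→p5)
  step 2: p2  (read 1: p5→p2)
  step 3: p2  (read 1: p2→p2)
  step 4: p4  (read 0: p2→p4)
  step 5: p1  (read 1: p4→p1)
  step 6: p0  (read 1: p1→p0)

After reading 6 characters, D is in state p0.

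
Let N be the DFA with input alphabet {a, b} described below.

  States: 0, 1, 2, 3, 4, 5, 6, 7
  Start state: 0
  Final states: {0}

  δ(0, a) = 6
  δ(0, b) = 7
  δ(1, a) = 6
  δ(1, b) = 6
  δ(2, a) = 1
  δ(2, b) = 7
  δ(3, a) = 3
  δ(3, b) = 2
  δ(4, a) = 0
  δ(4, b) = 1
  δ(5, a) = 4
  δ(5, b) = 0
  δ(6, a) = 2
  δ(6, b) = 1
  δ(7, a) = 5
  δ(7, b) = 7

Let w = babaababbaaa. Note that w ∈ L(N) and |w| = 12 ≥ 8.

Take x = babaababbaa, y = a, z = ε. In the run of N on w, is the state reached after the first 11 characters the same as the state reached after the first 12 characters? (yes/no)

Run of N on the first 12 characters of w = b a b a a b a b b a a a:
  step 0: 0  (start)
  step 1: 7  (read b: 0→7)
  step 2: 5  (read a: 7→5)
  step 3: 0  (read b: 5→0)
  step 4: 6  (read a: 0→6)
  step 5: 2  (read a: 6→2)
  step 6: 7  (read b: 2→7)
  step 7: 5  (read a: 7→5)
  step 8: 0  (read b: 5→0)
  step 9: 7  (read b: 0→7)
  step 10: 5  (read a: 7→5)
  step 11: 4  (read a: 5→4)
  step 12: 0  (read a: 4→0)

After x (step 11): 4. After xy (step 12): 0.
They differ (4 ≠ 0), so y is not a cycle from the state after x; this split is not the one the pumping-lemma construction produces, and pumping y need not keep the string in L(N).

no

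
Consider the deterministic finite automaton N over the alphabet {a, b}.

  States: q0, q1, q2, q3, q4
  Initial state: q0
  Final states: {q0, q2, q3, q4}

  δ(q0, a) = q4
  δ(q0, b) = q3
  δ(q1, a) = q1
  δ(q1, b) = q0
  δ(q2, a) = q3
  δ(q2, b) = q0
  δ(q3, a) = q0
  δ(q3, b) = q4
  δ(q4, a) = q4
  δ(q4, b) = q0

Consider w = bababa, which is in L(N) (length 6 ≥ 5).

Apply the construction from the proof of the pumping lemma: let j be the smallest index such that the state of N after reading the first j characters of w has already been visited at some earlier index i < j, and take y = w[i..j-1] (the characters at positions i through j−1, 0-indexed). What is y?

State sequence: q0 -b-> q3 -a-> q0 -b-> q3 -a-> q0 -b-> q3 -a-> q0
First repeat at step 2: q0 was already visited.

So i = 0, j = 2, giving x = w[0:0] = ε, y = w[0:2] = ba, z = w[2:6] = baba.
Check: |xy| = 2 ≤ 5 and |y| = 2 ≥ 1. Reading y takes N from q0 back to q0, so every xyⁱz is accepted.
Pumping length from the standard proof: p = 5 (the number of states). The repeated state found above gives |xy| = j ≤ 5 and |y| = j − i ≥ 1.

ba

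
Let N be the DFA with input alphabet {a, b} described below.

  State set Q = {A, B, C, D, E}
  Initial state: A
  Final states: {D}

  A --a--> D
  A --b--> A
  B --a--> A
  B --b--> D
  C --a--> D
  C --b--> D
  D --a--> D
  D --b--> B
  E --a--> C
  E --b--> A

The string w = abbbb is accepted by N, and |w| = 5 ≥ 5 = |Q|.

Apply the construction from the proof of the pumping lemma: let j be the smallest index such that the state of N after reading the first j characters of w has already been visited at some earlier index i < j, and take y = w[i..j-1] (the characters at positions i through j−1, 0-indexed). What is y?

bb

State sequence: A -a-> D -b-> B -b-> D -b-> B -b-> D
First repeat at step 3: D was already visited.

So i = 1, j = 3, giving x = w[0:1] = a, y = w[1:3] = bb, z = w[3:5] = bb.
Check: |xy| = 3 ≤ 5 and |y| = 2 ≥ 1. Reading y takes N from D back to D, so every xyⁱz is accepted.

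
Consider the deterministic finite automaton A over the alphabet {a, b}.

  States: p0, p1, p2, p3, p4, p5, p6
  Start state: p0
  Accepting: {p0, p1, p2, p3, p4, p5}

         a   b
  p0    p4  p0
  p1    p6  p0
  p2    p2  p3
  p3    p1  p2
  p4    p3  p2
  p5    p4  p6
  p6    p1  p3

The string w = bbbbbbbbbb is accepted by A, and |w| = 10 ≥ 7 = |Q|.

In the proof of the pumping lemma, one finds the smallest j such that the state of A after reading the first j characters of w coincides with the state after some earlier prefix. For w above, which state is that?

p0

Run of A on w = b b b b b b b b b b:
  step 0: p0  (start)
  step 1: p0  (read b: p0→p0)   ← first repeat (p0 seen earlier)
  step 2: p0  (read b: p0→p0)
  step 3: p0  (read b: p0→p0)
  step 4: p0  (read b: p0→p0)
  step 5: p0  (read b: p0→p0)
  step 6: p0  (read b: p0→p0)
  step 7: p0  (read b: p0→p0)
  step 8: p0  (read b: p0→p0)
  step 9: p0  (read b: p0→p0)
  step 10: p0  (read b: p0→p0)

The earliest repeat is at step j = 1: A is in p0, which it already visited at step i = 0.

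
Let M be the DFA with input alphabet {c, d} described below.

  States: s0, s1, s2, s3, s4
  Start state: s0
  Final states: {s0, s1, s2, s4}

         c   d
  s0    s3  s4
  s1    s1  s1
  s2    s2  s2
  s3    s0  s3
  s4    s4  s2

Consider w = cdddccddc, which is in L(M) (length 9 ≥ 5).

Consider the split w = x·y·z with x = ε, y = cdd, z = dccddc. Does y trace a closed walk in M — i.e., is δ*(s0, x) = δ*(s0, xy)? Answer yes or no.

no

State sequence: s0 -c-> s3 -d-> s3 -d-> s3

After x (step 0): s0. After xy (step 3): s3.
They differ (s0 ≠ s3), so y is not a cycle from the state after x; this split is not the one the pumping-lemma construction produces, and pumping y need not keep the string in L(M).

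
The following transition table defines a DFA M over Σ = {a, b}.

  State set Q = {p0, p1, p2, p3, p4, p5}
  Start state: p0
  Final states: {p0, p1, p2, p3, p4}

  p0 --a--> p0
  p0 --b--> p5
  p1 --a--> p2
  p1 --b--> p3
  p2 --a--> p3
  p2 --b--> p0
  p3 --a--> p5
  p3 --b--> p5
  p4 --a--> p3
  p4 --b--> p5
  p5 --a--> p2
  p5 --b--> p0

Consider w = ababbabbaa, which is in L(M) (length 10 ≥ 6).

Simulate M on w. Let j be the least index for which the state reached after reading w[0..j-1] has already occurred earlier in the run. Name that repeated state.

Run of M on w = a b a b b a b b a a:
  step 0: p0  (start)
  step 1: p0  (read a: p0→p0)   ← first repeat (p0 seen earlier)
  step 2: p5  (read b: p0→p5)
  step 3: p2  (read a: p5→p2)
  step 4: p0  (read b: p2→p0)
  step 5: p5  (read b: p0→p5)
  step 6: p2  (read a: p5→p2)
  step 7: p0  (read b: p2→p0)
  step 8: p5  (read b: p0→p5)
  step 9: p2  (read a: p5→p2)
  step 10: p3  (read a: p2→p3)

The earliest repeat is at step j = 1: M is in p0, which it already visited at step i = 0.
With |Q| = 6, pigeonhole forces a state repeat no later than step 6; the substring read between the first and second visits to that state can be pumped.

p0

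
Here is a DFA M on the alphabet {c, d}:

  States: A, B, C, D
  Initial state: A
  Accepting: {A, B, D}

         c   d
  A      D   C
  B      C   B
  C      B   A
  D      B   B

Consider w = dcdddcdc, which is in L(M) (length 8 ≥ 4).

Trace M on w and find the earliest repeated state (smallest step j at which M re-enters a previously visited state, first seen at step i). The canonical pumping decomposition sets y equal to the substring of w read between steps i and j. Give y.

State sequence: A -d-> C -c-> B -d-> B -d-> B -d-> B -c-> C -d-> A -c-> D
First repeat at step 3: B was already visited.

So i = 2, j = 3, giving x = w[0:2] = dc, y = w[2:3] = d, z = w[3:8] = ddcdc.
Check: |xy| = 3 ≤ 4 and |y| = 1 ≥ 1. Reading y takes M from B back to B, so every xyⁱz is accepted.

d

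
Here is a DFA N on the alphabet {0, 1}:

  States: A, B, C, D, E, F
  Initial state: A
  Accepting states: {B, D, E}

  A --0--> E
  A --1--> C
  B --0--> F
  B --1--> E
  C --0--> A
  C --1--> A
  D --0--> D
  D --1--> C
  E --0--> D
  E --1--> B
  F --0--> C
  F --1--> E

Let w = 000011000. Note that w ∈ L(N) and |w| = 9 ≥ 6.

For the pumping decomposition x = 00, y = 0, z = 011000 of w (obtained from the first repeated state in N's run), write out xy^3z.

xy^3z = 00·0·0·0·011000 = 00000011000.
Reading y = 0 takes N from D back to D, so after x·y·y·y the machine is still in D, and z then leads to the accepting state D. Hence 00000011000 ∈ L(N).

00000011000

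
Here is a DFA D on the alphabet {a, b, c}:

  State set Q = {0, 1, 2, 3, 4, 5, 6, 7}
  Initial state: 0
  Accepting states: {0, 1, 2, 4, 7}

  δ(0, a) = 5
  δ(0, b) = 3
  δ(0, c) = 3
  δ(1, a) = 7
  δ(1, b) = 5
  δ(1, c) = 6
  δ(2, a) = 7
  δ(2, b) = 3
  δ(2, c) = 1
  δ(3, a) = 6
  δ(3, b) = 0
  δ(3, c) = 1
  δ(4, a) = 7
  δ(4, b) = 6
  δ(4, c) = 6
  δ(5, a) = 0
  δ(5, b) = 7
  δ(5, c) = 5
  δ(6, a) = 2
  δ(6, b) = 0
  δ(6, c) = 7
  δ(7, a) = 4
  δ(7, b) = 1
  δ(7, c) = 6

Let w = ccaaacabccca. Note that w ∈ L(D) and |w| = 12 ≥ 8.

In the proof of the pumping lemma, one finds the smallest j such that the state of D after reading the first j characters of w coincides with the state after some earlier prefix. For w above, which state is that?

Run of D on w = c c a a a c a b c c c a:
  step 0: 0  (start)
  step 1: 3  (read c: 0→3)
  step 2: 1  (read c: 3→1)
  step 3: 7  (read a: 1→7)
  step 4: 4  (read a: 7→4)
  step 5: 7  (read a: 4→7)   ← first repeat (7 seen earlier)
  step 6: 6  (read c: 7→6)
  step 7: 2  (read a: 6→2)
  step 8: 3  (read b: 2→3)
  step 9: 1  (read c: 3→1)
  step 10: 6  (read c: 1→6)
  step 11: 7  (read c: 6→7)
  step 12: 4  (read a: 7→4)

The earliest repeat is at step j = 5: D is in 7, which it already visited at step i = 3.
Since D has 8 states, any run of length ≥ 8 visits 8+1 states, so by pigeonhole some state repeats within the first 8 steps — that repeat gives the pumpable loop.

7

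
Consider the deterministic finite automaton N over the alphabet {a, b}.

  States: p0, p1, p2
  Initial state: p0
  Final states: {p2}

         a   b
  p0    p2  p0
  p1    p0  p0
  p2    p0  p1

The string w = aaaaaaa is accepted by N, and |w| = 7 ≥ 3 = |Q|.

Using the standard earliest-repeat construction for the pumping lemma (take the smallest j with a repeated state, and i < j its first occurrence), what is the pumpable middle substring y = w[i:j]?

aa

State sequence: p0 -a-> p2 -a-> p0 -a-> p2 -a-> p0 -a-> p2 -a-> p0 -a-> p2
First repeat at step 2: p0 was already visited.

So i = 0, j = 2, giving x = w[0:0] = ε, y = w[0:2] = aa, z = w[2:7] = aaaaa.
Check: |xy| = 2 ≤ 3 and |y| = 2 ≥ 1. Reading y takes N from p0 back to p0, so every xyⁱz is accepted.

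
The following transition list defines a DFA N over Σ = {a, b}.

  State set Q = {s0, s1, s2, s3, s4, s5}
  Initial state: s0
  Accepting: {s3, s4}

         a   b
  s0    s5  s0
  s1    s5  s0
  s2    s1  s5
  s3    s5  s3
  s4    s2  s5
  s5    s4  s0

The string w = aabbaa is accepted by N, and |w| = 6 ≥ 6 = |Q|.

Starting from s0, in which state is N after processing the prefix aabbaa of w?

State sequence: s0 -a-> s5 -a-> s4 -b-> s5 -b-> s0 -a-> s5 -a-> s4

After reading 6 characters, N is in state s4.

s4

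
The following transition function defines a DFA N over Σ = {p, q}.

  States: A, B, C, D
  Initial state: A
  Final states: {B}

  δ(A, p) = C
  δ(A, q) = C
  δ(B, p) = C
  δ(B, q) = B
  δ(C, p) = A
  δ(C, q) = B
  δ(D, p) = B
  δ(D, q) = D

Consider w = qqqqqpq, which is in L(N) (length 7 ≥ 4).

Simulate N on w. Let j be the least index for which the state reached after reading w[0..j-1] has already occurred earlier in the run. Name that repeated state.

B

Run of N on w = q q q q q p q:
  step 0: A  (start)
  step 1: C  (read q: A→C)
  step 2: B  (read q: C→B)
  step 3: B  (read q: B→B)   ← first repeat (B seen earlier)
  step 4: B  (read q: B→B)
  step 5: B  (read q: B→B)
  step 6: C  (read p: B→C)
  step 7: B  (read q: C→B)

The earliest repeat is at step j = 3: N is in B, which it already visited at step i = 2.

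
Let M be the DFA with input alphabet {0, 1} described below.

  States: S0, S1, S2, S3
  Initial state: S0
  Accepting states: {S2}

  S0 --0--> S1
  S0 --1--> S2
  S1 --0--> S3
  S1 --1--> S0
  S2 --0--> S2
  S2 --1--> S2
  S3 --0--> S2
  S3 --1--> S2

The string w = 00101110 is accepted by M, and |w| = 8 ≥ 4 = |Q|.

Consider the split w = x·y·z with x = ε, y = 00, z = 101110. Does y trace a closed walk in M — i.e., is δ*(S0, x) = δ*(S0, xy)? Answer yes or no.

State sequence: S0 -0-> S1 -0-> S3

After x (step 0): S0. After xy (step 2): S3.
They differ (S0 ≠ S3), so y is not a cycle from the state after x; this split is not the one the pumping-lemma construction produces, and pumping y need not keep the string in L(M).

no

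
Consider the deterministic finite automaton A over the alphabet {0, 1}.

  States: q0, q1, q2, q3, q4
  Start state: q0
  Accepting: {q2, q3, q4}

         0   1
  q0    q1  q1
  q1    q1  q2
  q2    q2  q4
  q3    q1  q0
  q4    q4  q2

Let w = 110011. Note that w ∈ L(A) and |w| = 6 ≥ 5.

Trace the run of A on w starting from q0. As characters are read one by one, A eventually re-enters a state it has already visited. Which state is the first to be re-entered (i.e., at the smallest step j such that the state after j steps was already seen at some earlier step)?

Run of A on w = 1 1 0 0 1 1:
  step 0: q0  (start)
  step 1: q1  (read 1: q0→q1)
  step 2: q2  (read 1: q1→q2)
  step 3: q2  (read 0: q2→q2)   ← first repeat (q2 seen earlier)
  step 4: q2  (read 0: q2→q2)
  step 5: q4  (read 1: q2→q4)
  step 6: q2  (read 1: q4→q2)

The earliest repeat is at step j = 3: A is in q2, which it already visited at step i = 2.
Pumping length from the standard proof: p = 5 (the number of states). The repeated state found above gives |xy| = j ≤ 5 and |y| = j − i ≥ 1.

q2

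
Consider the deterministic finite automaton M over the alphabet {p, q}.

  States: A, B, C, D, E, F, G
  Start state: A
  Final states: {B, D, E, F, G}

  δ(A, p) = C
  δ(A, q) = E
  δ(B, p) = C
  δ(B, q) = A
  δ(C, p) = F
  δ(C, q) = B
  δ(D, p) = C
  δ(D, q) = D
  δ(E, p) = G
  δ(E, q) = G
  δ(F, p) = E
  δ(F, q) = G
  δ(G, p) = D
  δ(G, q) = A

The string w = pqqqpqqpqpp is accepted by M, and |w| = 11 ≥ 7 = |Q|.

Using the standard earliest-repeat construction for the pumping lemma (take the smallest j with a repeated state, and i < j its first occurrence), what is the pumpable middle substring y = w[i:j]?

State sequence: A -p-> C -q-> B -q-> A -q-> E -p-> G -q-> A -q-> E -p-> G -q-> A -p-> C -p-> F
First repeat at step 3: A was already visited.

So i = 0, j = 3, giving x = w[0:0] = ε, y = w[0:3] = pqq, z = w[3:11] = qpqqpqpp.
Check: |xy| = 3 ≤ 7 and |y| = 3 ≥ 1. Reading y takes M from A back to A, so every xyⁱz is accepted.

pqq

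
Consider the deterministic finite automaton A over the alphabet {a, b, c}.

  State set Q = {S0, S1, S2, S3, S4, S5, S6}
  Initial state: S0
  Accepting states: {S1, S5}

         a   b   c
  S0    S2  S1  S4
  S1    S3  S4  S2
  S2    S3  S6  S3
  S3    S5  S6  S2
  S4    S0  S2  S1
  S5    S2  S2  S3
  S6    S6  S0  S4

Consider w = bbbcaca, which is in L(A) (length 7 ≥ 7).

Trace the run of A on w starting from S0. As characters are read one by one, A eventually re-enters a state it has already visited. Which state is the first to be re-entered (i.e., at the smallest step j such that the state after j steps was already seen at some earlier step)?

S3

Run of A on w = b b b c a c a:
  step 0: S0  (start)
  step 1: S1  (read b: S0→S1)
  step 2: S4  (read b: S1→S4)
  step 3: S2  (read b: S4→S2)
  step 4: S3  (read c: S2→S3)
  step 5: S5  (read a: S3→S5)
  step 6: S3  (read c: S5→S3)   ← first repeat (S3 seen earlier)
  step 7: S5  (read a: S3→S5)

The earliest repeat is at step j = 6: A is in S3, which it already visited at step i = 4.
The DFA has 7 states, so the proof of the pumping lemma guarantees a repeated state among the first 7+1 visited; the segment between the two visits is the pumpable y.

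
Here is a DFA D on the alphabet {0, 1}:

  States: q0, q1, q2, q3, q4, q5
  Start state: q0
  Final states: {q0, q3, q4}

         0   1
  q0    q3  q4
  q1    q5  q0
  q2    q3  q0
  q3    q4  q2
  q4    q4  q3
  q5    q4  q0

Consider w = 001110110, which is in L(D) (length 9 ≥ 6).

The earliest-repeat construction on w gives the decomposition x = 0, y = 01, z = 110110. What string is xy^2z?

xy^2z = 0·01·01·110110 = 00101110110.
Reading y = 01 takes D from q3 back to q3, so after x·y·y the machine is still in q3, and z then leads to the accepting state q3. Hence 00101110110 ∈ L(D).

00101110110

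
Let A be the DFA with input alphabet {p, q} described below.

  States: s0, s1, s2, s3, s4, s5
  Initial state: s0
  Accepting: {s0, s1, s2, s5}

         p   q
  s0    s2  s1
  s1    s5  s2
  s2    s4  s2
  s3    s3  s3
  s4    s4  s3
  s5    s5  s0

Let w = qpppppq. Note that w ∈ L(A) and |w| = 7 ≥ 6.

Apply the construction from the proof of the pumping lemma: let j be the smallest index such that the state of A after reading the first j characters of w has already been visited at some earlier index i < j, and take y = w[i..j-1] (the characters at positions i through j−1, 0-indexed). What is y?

State sequence: s0 -q-> s1 -p-> s5 -p-> s5 -p-> s5 -p-> s5 -p-> s5 -q-> s0
First repeat at step 3: s5 was already visited.

So i = 2, j = 3, giving x = w[0:2] = qp, y = w[2:3] = p, z = w[3:7] = pppq.
Check: |xy| = 3 ≤ 6 and |y| = 1 ≥ 1. Reading y takes A from s5 back to s5, so every xyⁱz is accepted.
Pumping length from the standard proof: p = 6 (the number of states). The repeated state found above gives |xy| = j ≤ 6 and |y| = j − i ≥ 1.

p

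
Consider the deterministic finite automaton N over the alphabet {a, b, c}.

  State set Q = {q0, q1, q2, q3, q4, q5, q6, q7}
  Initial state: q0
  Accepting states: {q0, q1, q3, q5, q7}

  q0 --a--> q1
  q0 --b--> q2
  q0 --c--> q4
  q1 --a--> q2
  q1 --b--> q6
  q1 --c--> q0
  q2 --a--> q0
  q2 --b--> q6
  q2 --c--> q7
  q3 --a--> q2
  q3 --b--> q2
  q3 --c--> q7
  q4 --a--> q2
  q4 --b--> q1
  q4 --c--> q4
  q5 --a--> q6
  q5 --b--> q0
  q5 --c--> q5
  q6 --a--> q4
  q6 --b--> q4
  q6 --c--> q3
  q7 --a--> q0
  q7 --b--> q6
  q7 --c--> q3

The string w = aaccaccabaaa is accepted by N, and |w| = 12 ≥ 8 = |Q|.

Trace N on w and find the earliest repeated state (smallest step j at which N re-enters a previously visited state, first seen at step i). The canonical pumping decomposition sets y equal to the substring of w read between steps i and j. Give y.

cca

State sequence: q0 -a-> q1 -a-> q2 -c-> q7 -c-> q3 -a-> q2 -c-> q7 -c-> q3 -a-> q2 -b-> q6 -a-> q4 -a-> q2 -a-> q0
First repeat at step 5: q2 was already visited.

So i = 2, j = 5, giving x = w[0:2] = aa, y = w[2:5] = cca, z = w[5:12] = ccabaaa.
Check: |xy| = 5 ≤ 8 and |y| = 3 ≥ 1. Reading y takes N from q2 back to q2, so every xyⁱz is accepted.
Pumping length from the standard proof: p = 8 (the number of states). The repeated state found above gives |xy| = j ≤ 8 and |y| = j − i ≥ 1.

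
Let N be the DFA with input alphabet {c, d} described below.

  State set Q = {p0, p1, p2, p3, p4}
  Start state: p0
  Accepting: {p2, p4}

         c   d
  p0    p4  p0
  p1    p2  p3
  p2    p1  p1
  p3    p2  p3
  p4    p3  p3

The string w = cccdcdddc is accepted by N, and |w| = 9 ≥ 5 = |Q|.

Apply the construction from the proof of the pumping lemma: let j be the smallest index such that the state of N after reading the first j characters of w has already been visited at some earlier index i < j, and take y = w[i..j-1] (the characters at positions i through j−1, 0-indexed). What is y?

State sequence: p0 -c-> p4 -c-> p3 -c-> p2 -d-> p1 -c-> p2 -d-> p1 -d-> p3 -d-> p3 -c-> p2
First repeat at step 5: p2 was already visited.

So i = 3, j = 5, giving x = w[0:3] = ccc, y = w[3:5] = dc, z = w[5:9] = dddc.
Check: |xy| = 5 ≤ 5 and |y| = 2 ≥ 1. Reading y takes N from p2 back to p2, so every xyⁱz is accepted.

dc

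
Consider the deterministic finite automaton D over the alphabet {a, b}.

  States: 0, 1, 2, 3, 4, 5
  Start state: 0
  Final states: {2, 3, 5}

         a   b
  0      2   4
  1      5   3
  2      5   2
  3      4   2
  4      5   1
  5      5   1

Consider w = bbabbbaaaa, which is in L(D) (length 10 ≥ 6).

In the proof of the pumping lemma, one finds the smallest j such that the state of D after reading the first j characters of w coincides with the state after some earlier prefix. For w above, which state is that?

Run of D on w = b b a b b b a a a a:
  step 0: 0  (start)
  step 1: 4  (read b: 0→4)
  step 2: 1  (read b: 4→1)
  step 3: 5  (read a: 1→5)
  step 4: 1  (read b: 5→1)   ← first repeat (1 seen earlier)
  step 5: 3  (read b: 1→3)
  step 6: 2  (read b: 3→2)
  step 7: 5  (read a: 2→5)
  step 8: 5  (read a: 5→5)
  step 9: 5  (read a: 5→5)
  step 10: 5  (read a: 5→5)

The earliest repeat is at step j = 4: D is in 1, which it already visited at step i = 2.
With |Q| = 6, pigeonhole forces a state repeat no later than step 6; the substring read between the first and second visits to that state can be pumped.

1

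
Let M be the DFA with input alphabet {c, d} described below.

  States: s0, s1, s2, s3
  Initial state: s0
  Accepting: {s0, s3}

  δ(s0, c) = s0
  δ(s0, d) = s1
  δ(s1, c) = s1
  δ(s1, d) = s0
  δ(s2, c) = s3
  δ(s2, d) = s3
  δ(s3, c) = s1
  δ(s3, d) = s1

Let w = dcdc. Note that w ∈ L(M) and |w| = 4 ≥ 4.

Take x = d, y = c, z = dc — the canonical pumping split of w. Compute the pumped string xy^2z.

xy^2z = d·c·c·dc = dccdc.
Reading y = c takes M from s1 back to s1, so after x·y·y the machine is still in s1, and z then leads to the accepting state s0. Hence dccdc ∈ L(M).

dccdc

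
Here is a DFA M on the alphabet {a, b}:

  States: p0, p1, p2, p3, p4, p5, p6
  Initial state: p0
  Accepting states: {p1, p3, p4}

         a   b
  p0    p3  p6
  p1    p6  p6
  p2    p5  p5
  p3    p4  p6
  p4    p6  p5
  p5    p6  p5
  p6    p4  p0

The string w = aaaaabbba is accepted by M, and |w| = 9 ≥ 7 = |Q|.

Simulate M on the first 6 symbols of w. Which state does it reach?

p0

Run of M on the first 6 characters of w = a a a a a b:
  step 0: p0  (start)
  step 1: p3  (read a: p0→p3)
  step 2: p4  (read a: p3→p4)
  step 3: p6  (read a: p4→p6)
  step 4: p4  (read a: p6→p4)
  step 5: p6  (read a: p4→p6)
  step 6: p0  (read b: p6→p0)

After reading 6 characters, M is in state p0.
(This kind of state-tracing is the core of the pumping-lemma construction: with 7 states, pigeonhole forces a repeat within the first 7 steps.)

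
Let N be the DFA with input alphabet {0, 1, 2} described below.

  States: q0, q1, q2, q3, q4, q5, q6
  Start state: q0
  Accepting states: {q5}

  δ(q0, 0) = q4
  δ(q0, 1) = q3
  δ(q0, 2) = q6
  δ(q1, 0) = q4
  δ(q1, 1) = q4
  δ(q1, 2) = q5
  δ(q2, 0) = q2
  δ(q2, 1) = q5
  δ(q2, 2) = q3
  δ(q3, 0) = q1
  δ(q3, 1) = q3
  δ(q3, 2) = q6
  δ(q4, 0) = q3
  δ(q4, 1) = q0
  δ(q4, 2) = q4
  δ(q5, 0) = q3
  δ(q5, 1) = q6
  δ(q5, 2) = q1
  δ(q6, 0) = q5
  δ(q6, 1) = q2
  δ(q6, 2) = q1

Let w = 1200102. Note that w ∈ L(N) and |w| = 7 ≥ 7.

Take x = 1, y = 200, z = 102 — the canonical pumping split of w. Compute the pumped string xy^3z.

1200200200102

xy^3z = 1·200·200·200·102 = 1200200200102.
Reading y = 200 takes N from q3 back to q3, so after x·y·y·y the machine is still in q3, and z then leads to the accepting state q5. Hence 1200200200102 ∈ L(N).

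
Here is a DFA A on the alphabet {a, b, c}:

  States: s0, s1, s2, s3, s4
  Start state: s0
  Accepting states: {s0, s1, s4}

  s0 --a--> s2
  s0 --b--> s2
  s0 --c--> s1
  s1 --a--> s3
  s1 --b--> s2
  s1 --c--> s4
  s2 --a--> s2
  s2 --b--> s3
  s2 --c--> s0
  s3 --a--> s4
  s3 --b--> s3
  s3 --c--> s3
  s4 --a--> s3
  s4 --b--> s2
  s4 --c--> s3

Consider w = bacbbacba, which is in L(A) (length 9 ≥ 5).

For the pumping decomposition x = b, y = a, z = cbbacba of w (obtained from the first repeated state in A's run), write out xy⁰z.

xy⁰z = xz = b·cbbacba = bcbbacba.
Reading y = a takes A from s2 back to s2, so after x the machine is still in s2, and z then leads to the accepting state s4. Hence bcbbacba ∈ L(A).

bcbbacba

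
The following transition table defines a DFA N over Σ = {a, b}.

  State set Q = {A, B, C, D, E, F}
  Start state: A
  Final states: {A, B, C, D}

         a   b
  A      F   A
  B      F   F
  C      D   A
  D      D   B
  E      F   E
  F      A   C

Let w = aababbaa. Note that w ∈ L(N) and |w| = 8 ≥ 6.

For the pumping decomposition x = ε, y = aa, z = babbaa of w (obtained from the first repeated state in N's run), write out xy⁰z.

xy⁰z = xz = ε·babbaa = babbaa.
Reading y = aa takes N from A back to A, so after x the machine is still in A, and z then leads to the accepting state A. Hence babbaa ∈ L(N).

babbaa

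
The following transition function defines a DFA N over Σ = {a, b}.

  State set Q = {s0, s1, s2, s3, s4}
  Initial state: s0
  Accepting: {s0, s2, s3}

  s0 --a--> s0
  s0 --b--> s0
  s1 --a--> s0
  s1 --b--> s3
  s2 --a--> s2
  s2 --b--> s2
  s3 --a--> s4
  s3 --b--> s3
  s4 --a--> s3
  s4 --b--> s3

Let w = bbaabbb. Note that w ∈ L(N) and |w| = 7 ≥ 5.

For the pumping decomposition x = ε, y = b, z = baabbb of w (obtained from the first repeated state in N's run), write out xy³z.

bbbbaabbb

xy^3z = ε·b·b·b·baabbb = bbbbaabbb.
Reading y = b takes N from s0 back to s0, so after x·y·y·y the machine is still in s0, and z then leads to the accepting state s0. Hence bbbbaabbb ∈ L(N).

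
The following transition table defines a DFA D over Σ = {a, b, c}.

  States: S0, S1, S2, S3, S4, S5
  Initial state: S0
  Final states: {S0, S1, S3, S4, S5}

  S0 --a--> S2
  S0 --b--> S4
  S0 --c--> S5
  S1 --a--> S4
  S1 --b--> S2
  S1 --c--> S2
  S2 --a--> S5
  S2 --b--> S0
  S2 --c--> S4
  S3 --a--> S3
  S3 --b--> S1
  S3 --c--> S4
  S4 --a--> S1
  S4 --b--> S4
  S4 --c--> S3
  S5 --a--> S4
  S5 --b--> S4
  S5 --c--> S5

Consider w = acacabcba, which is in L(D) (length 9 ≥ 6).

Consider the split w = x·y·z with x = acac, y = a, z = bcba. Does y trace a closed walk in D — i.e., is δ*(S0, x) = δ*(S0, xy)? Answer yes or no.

State sequence: S0 -a-> S2 -c-> S4 -a-> S1 -c-> S2 -a-> S5

After x (step 4): S2. After xy (step 5): S5.
They differ (S2 ≠ S5), so y is not a cycle from the state after x; this split is not the one the pumping-lemma construction produces, and pumping y need not keep the string in L(D).

no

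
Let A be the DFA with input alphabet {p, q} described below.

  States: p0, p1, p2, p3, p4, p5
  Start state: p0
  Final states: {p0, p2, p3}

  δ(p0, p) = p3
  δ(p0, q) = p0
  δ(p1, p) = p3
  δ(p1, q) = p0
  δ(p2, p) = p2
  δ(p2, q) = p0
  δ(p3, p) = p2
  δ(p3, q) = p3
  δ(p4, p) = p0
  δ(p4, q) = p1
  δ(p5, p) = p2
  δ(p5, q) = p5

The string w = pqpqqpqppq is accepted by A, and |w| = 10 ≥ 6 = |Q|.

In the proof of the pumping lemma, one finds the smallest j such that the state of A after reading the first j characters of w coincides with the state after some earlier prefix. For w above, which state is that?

p3

Run of A on w = p q p q q p q p p q:
  step 0: p0  (start)
  step 1: p3  (read p: p0→p3)
  step 2: p3  (read q: p3→p3)   ← first repeat (p3 seen earlier)
  step 3: p2  (read p: p3→p2)
  step 4: p0  (read q: p2→p0)
  step 5: p0  (read q: p0→p0)
  step 6: p3  (read p: p0→p3)
  step 7: p3  (read q: p3→p3)
  step 8: p2  (read p: p3→p2)
  step 9: p2  (read p: p2→p2)
  step 10: p0  (read q: p2→p0)

The earliest repeat is at step j = 2: A is in p3, which it already visited at step i = 1.
Pumping length from the standard proof: p = 6 (the number of states). The repeated state found above gives |xy| = j ≤ 6 and |y| = j − i ≥ 1.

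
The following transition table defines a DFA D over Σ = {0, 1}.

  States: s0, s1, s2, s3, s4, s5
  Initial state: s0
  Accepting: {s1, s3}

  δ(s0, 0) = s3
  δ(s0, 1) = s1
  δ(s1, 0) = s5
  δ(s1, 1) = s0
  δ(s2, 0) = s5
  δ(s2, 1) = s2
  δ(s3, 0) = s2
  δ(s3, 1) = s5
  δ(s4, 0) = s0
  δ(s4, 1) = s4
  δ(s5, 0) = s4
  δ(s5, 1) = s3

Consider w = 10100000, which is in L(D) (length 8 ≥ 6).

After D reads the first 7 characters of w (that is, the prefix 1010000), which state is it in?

State sequence: s0 -1-> s1 -0-> s5 -1-> s3 -0-> s2 -0-> s5 -0-> s4 -0-> s0

After reading 7 characters, D is in state s0.
(This kind of state-tracing is the core of the pumping-lemma construction: with 6 states, pigeonhole forces a repeat within the first 6 steps.)

s0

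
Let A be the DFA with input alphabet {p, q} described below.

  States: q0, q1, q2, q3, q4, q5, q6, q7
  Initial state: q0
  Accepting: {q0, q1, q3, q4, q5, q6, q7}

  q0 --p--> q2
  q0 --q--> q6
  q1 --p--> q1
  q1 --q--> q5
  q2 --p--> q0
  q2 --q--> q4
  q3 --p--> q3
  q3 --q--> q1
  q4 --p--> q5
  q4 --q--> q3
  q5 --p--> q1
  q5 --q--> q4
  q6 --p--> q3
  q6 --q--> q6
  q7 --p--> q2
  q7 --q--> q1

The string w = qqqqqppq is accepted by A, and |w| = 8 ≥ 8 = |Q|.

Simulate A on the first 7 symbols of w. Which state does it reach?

State sequence: q0 -q-> q6 -q-> q6 -q-> q6 -q-> q6 -q-> q6 -p-> q3 -p-> q3

After reading 7 characters, A is in state q3.

q3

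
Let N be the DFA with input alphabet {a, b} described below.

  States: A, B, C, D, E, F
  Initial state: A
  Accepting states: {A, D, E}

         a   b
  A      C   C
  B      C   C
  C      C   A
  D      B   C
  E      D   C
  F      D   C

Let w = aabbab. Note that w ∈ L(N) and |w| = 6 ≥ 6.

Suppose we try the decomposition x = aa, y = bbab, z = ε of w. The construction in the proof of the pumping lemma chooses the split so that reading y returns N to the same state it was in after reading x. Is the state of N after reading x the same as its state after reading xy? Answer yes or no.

State sequence: A -a-> C -a-> C -b-> A -b-> C -a-> C -b-> A

After x (step 2): C. After xy (step 6): A.
They differ (C ≠ A), so y is not a cycle from the state after x; this split is not the one the pumping-lemma construction produces, and pumping y need not keep the string in L(N).

no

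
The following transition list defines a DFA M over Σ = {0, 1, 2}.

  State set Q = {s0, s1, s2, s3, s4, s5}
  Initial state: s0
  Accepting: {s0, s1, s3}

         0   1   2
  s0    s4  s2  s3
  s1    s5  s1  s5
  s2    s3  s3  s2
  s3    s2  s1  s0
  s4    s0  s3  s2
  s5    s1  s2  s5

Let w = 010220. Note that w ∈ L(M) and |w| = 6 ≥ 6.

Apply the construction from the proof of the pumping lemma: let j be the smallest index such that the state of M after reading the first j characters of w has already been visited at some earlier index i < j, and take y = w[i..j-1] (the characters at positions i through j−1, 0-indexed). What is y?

State sequence: s0 -0-> s4 -1-> s3 -0-> s2 -2-> s2 -2-> s2 -0-> s3
First repeat at step 4: s2 was already visited.

So i = 3, j = 4, giving x = w[0:3] = 010, y = w[3:4] = 2, z = w[4:6] = 20.
Check: |xy| = 4 ≤ 6 and |y| = 1 ≥ 1. Reading y takes M from s2 back to s2, so every xyⁱz is accepted.

2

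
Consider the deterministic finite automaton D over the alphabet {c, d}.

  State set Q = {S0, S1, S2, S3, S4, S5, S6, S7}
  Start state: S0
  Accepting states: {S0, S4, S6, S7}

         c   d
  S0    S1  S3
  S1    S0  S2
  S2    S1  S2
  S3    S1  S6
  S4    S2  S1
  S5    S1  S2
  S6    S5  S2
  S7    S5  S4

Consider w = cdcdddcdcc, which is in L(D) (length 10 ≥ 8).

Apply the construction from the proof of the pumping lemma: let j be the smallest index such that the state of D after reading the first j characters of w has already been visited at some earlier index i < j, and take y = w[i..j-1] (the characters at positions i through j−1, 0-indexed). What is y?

dc

State sequence: S0 -c-> S1 -d-> S2 -c-> S1 -d-> S2 -d-> S2 -d-> S2 -c-> S1 -d-> S2 -c-> S1 -c-> S0
First repeat at step 3: S1 was already visited.

So i = 1, j = 3, giving x = w[0:1] = c, y = w[1:3] = dc, z = w[3:10] = dddcdcc.
Check: |xy| = 3 ≤ 8 and |y| = 2 ≥ 1. Reading y takes D from S1 back to S1, so every xyⁱz is accepted.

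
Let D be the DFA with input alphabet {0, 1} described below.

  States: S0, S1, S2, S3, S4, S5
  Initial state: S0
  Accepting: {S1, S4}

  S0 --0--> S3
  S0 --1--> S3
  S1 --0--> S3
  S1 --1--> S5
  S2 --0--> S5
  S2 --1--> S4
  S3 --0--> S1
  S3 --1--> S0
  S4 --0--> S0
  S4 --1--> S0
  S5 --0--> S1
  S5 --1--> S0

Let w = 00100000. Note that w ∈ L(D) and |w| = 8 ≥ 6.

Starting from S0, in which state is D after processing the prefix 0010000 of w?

Run of D on the first 7 characters of w = 0 0 1 0 0 0 0:
  step 0: S0  (start)
  step 1: S3  (read 0: S0→S3)
  step 2: S1  (read 0: S3→S1)
  step 3: S5  (read 1: S1→S5)
  step 4: S1  (read 0: S5→S1)
  step 5: S3  (read 0: S1→S3)
  step 6: S1  (read 0: S3→S1)
  step 7: S3  (read 0: S1→S3)

After reading 7 characters, D is in state S3.

S3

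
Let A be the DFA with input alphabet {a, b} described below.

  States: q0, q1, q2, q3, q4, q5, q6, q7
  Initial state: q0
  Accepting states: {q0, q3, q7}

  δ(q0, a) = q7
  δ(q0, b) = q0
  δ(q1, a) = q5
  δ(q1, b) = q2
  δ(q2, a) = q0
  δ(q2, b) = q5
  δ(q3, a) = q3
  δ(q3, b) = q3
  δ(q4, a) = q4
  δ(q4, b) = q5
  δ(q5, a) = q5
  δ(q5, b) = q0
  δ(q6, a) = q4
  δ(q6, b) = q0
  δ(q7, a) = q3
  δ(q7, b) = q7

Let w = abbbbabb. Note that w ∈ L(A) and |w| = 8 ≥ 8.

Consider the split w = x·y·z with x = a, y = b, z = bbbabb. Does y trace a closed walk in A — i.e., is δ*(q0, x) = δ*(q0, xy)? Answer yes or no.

Run of A on the first 2 characters of w = a b:
  step 0: q0  (start)
  step 1: q7  (read a: q0→q7)
  step 2: q7  (read b: q7→q7)

After x (step 1): q7. After xy (step 2): q7.
They match, so y = b drives A around a cycle from q7 back to itself; pumping y any number of times keeps A in q7 before reading z, and xyⁱz ∈ L(A) for every i ≥ 0.

yes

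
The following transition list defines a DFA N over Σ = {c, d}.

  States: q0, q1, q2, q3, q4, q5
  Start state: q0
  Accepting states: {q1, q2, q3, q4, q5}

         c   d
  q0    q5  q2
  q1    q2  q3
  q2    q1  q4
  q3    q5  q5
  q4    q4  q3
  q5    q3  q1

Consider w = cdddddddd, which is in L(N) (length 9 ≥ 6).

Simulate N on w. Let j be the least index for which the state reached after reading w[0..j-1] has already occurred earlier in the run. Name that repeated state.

State sequence: q0 -c-> q5 -d-> q1 -d-> q3 -d-> q5 -d-> q1 -d-> q3 -d-> q5 -d-> q1 -d-> q3
First repeat at step 4: q5 was already visited.

The earliest repeat is at step j = 4: N is in q5, which it already visited at step i = 1.
Pumping length from the standard proof: p = 6 (the number of states). The repeated state found above gives |xy| = j ≤ 6 and |y| = j − i ≥ 1.

q5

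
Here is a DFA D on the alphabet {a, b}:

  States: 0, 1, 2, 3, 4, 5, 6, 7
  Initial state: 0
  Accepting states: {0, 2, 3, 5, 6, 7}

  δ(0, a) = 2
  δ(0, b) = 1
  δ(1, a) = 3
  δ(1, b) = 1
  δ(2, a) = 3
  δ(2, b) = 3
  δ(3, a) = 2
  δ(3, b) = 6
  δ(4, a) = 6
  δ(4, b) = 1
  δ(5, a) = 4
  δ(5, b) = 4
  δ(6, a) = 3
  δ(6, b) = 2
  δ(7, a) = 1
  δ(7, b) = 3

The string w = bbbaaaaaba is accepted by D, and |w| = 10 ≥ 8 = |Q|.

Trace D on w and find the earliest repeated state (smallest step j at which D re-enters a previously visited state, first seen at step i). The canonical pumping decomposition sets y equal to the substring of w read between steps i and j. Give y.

State sequence: 0 -b-> 1 -b-> 1 -b-> 1 -a-> 3 -a-> 2 -a-> 3 -a-> 2 -a-> 3 -b-> 6 -a-> 3
First repeat at step 2: 1 was already visited.

So i = 1, j = 2, giving x = w[0:1] = b, y = w[1:2] = b, z = w[2:10] = baaaaaba.
Check: |xy| = 2 ≤ 8 and |y| = 1 ≥ 1. Reading y takes D from 1 back to 1, so every xyⁱz is accepted.

b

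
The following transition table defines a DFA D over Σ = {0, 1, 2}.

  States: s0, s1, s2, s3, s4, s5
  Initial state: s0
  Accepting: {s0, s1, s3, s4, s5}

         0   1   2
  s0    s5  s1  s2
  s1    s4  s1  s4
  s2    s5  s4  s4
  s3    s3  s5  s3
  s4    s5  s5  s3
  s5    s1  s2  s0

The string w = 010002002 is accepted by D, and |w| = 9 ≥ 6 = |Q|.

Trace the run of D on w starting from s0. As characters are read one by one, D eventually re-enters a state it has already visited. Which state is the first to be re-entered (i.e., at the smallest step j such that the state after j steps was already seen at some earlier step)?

s5

Run of D on w = 0 1 0 0 0 2 0 0 2:
  step 0: s0  (start)
  step 1: s5  (read 0: s0→s5)
  step 2: s2  (read 1: s5→s2)
  step 3: s5  (read 0: s2→s5)   ← first repeat (s5 seen earlier)
  step 4: s1  (read 0: s5→s1)
  step 5: s4  (read 0: s1→s4)
  step 6: s3  (read 2: s4→s3)
  step 7: s3  (read 0: s3→s3)
  step 8: s3  (read 0: s3→s3)
  step 9: s3  (read 2: s3→s3)

The earliest repeat is at step j = 3: D is in s5, which it already visited at step i = 1.
Since D has 6 states, any run of length ≥ 6 visits 6+1 states, so by pigeonhole some state repeats within the first 6 steps — that repeat gives the pumpable loop.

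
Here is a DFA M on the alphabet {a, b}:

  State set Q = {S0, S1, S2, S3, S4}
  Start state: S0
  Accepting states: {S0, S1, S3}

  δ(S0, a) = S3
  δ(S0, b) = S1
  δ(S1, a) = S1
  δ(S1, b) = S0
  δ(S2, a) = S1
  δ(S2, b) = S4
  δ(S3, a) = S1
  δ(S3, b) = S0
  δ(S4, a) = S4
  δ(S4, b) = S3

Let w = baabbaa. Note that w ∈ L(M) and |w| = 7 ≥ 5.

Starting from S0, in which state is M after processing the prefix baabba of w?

S1

Run of M on the first 6 characters of w = b a a b b a:
  step 0: S0  (start)
  step 1: S1  (read b: S0→S1)
  step 2: S1  (read a: S1→S1)
  step 3: S1  (read a: S1→S1)
  step 4: S0  (read b: S1→S0)
  step 5: S1  (read b: S0→S1)
  step 6: S1  (read a: S1→S1)

After reading 6 characters, M is in state S1.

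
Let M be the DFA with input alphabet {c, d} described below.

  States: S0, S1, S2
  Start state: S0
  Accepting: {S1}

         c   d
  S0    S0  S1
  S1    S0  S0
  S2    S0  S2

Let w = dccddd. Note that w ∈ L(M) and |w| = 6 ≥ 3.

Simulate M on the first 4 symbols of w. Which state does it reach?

State sequence: S0 -d-> S1 -c-> S0 -c-> S0 -d-> S1

After reading 4 characters, M is in state S1.
(This kind of state-tracing is the core of the pumping-lemma construction: with 3 states, pigeonhole forces a repeat within the first 3 steps.)

S1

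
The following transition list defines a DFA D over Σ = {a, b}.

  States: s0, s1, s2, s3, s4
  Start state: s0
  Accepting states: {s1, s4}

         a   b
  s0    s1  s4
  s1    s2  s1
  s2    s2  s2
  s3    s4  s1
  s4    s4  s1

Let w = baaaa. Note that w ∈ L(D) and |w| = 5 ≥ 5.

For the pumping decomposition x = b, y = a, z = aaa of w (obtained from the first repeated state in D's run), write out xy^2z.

baaaaa

xy^2z = b·a·a·aaa = baaaaa.
Reading y = a takes D from s4 back to s4, so after x·y·y the machine is still in s4, and z then leads to the accepting state s4. Hence baaaaa ∈ L(D).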